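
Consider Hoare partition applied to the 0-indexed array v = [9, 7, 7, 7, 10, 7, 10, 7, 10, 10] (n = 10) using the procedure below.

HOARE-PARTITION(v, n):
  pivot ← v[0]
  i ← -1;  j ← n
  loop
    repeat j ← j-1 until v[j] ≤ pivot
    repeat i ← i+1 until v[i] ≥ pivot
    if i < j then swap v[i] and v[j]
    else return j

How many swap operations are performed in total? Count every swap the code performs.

pivot = v[0] = 9; i = -1, j = 10
j→7 (v[7]=7≤9), i→0 (v[0]=9≥9); i<j, swap → [7, 7, 7, 7, 10, 7, 10, 9, 10, 10]
j→5 (v[5]=7≤9), i→4 (v[4]=10≥9); i<j, swap → [7, 7, 7, 7, 7, 10, 10, 9, 10, 10]
j→4, i→5; i≥j, return j=4. v = [7, 7, 7, 7, 7, 10, 10, 9, 10, 10]

2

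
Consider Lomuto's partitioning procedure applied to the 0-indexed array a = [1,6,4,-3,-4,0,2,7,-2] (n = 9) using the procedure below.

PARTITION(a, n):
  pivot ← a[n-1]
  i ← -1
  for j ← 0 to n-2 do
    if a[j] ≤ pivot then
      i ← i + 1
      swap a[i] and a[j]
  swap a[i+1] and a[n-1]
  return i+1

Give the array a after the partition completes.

pivot = a[8] = -2; i = -1
j=0: a[0]=1 > -2 → no swap
j=1: a[1]=6 > -2 → no swap
j=2: a[2]=4 > -2 → no swap
j=3: a[3]=-3 ≤ -2 → i=0, swap a[0],a[3] → [-3,6,4,1,-4,0,2,7,-2]
j=4: a[4]=-4 ≤ -2 → i=1, swap a[1],a[4] → [-3,-4,4,1,6,0,2,7,-2]
j=5: a[5]=0 > -2 → no swap
j=6: a[6]=2 > -2 → no swap
j=7: a[7]=7 > -2 → no swap
final swap a[2],a[8] → [-3,-4,-2,1,6,0,2,7,4]; return 2

[-3,-4,-2,1,6,0,2,7,4]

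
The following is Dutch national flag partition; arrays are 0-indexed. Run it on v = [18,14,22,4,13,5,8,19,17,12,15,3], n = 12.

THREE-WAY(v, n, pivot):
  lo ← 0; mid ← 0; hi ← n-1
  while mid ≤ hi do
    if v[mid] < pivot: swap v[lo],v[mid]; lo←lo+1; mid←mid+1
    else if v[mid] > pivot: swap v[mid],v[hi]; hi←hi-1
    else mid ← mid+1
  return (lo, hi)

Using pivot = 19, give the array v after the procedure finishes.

[18,14,3,4,13,5,8,17,12,15,19,22]

pivot = 19; lo=0, mid=0, hi=11
v[mid]=18<19: swap v[0],v[0]; lo=1,mid=1 → [18,14,22,4,13,5,8,19,17,12,15,3]
v[mid]=14<19: swap v[1],v[1]; lo=2,mid=2 → [18,14,22,4,13,5,8,19,17,12,15,3]
v[mid]=22>19: swap v[2],v[11]; hi=10 → [18,14,3,4,13,5,8,19,17,12,15,22]
v[mid]=3<19: swap v[2],v[2]; lo=3,mid=3 → [18,14,3,4,13,5,8,19,17,12,15,22]
v[mid]=4<19: swap v[3],v[3]; lo=4,mid=4 → [18,14,3,4,13,5,8,19,17,12,15,22]
v[mid]=13<19: swap v[4],v[4]; lo=5,mid=5 → [18,14,3,4,13,5,8,19,17,12,15,22]
v[mid]=5<19: swap v[5],v[5]; lo=6,mid=6 → [18,14,3,4,13,5,8,19,17,12,15,22]
v[mid]=8<19: swap v[6],v[6]; lo=7,mid=7 → [18,14,3,4,13,5,8,19,17,12,15,22]
v[mid]=19=19: mid=8
v[mid]=17<19: swap v[7],v[8]; lo=8,mid=9 → [18,14,3,4,13,5,8,17,19,12,15,22]
v[mid]=12<19: swap v[8],v[9]; lo=9,mid=10 → [18,14,3,4,13,5,8,17,12,19,15,22]
v[mid]=15<19: swap v[9],v[10]; lo=10,mid=11 → [18,14,3,4,13,5,8,17,12,15,19,22]
end: lo=10, hi=10; v = [18,14,3,4,13,5,8,17,12,15,19,22]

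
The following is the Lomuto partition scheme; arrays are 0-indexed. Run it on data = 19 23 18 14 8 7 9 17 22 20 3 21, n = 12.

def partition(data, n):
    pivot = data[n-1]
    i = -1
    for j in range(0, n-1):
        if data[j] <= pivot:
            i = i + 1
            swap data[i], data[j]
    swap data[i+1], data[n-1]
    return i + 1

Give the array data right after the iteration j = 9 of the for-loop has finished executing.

19 18 14 8 7 9 17 20 22 23 3 21

pivot=21, i=-1
j=0: 19≤21, i=0, swap(0,0) ⇒ 19 23 18 14 8 7 9 17 22 20 3 21
j=1: 23>21, skip
j=2: 18≤21, i=1, swap(1,2) ⇒ 19 18 23 14 8 7 9 17 22 20 3 21
j=3: 14≤21, i=2, swap(2,3) ⇒ 19 18 14 23 8 7 9 17 22 20 3 21
j=4: 8≤21, i=3, swap(3,4) ⇒ 19 18 14 8 23 7 9 17 22 20 3 21
j=5: 7≤21, i=4, swap(4,5) ⇒ 19 18 14 8 7 23 9 17 22 20 3 21
j=6: 9≤21, i=5, swap(5,6) ⇒ 19 18 14 8 7 9 23 17 22 20 3 21
j=7: 17≤21, i=6, swap(6,7) ⇒ 19 18 14 8 7 9 17 23 22 20 3 21
j=8: 22>21, skip
j=9: 20≤21, i=7, swap(7,9) ⇒ 19 18 14 8 7 9 17 20 22 23 3 21
(after j=9) data = 19 18 14 8 7 9 17 20 22 23 3 21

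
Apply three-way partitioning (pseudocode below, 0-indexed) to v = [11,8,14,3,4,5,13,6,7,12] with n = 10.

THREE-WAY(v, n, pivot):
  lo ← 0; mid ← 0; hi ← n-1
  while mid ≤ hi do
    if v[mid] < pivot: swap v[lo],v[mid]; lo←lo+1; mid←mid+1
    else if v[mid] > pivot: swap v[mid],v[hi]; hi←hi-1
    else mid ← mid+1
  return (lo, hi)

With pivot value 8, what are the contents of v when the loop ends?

lo=0 mid=0 hi=9
11>8: swap(0,9), hi=8 ⇒ [12,8,14,3,4,5,13,6,7,11]
12>8: swap(0,8), hi=7 ⇒ [7,8,14,3,4,5,13,6,12,11]
7<8: swap(0,0), lo=1 mid=1 ⇒ [7,8,14,3,4,5,13,6,12,11]
8=8: mid=2
14>8: swap(2,7), hi=6 ⇒ [7,8,6,3,4,5,13,14,12,11]
6<8: swap(1,2), lo=2 mid=3 ⇒ [7,6,8,3,4,5,13,14,12,11]
3<8: swap(2,3), lo=3 mid=4 ⇒ [7,6,3,8,4,5,13,14,12,11]
4<8: swap(3,4), lo=4 mid=5 ⇒ [7,6,3,4,8,5,13,14,12,11]
5<8: swap(4,5), lo=5 mid=6 ⇒ [7,6,3,4,5,8,13,14,12,11]
13>8: swap(6,6), hi=5 ⇒ [7,6,3,4,5,8,13,14,12,11]
done. lo=5 hi=5; v=[7,6,3,4,5,8,13,14,12,11]

[7,6,3,4,5,8,13,14,12,11]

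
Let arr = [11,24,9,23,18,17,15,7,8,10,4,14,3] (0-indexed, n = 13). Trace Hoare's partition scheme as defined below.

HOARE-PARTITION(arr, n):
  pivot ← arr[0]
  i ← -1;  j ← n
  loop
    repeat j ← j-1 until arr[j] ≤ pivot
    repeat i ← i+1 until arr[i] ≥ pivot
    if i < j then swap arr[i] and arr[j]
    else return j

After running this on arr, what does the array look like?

pivot=11
j stops at 12 (3), i stops at 0 (11); swap ⇒ [3,24,9,23,18,17,15,7,8,10,4,14,11]
j stops at 10 (4), i stops at 1 (24); swap ⇒ [3,4,9,23,18,17,15,7,8,10,24,14,11]
j stops at 9 (10), i stops at 3 (23); swap ⇒ [3,4,9,10,18,17,15,7,8,23,24,14,11]
j stops at 8 (8), i stops at 4 (18); swap ⇒ [3,4,9,10,8,17,15,7,18,23,24,14,11]
j stops at 7 (7), i stops at 5 (17); swap ⇒ [3,4,9,10,8,7,15,17,18,23,24,14,11]
j stops at 5, i stops at 6; i≥j ⇒ return 5. arr=[3,4,9,10,8,7,15,17,18,23,24,14,11]

[3,4,9,10,8,7,15,17,18,23,24,14,11]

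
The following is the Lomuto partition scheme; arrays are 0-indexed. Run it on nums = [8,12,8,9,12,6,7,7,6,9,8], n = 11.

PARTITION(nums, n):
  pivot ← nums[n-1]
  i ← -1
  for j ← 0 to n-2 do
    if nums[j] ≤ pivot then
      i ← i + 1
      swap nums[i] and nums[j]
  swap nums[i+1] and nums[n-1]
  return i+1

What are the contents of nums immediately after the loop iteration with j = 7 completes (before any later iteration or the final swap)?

[8,8,6,7,7,12,9,12,6,9,8]

pivot = nums[10] = 8; i = -1
j=0: nums[0]=8 ≤ 8 → i=0, swap nums[0],nums[0] (no change) → [8,12,8,9,12,6,7,7,6,9,8]
j=1: nums[1]=12 > 8 → no swap
j=2: nums[2]=8 ≤ 8 → i=1, swap nums[1],nums[2] → [8,8,12,9,12,6,7,7,6,9,8]
j=3: nums[3]=9 > 8 → no swap
j=4: nums[4]=12 > 8 → no swap
j=5: nums[5]=6 ≤ 8 → i=2, swap nums[2],nums[5] → [8,8,6,9,12,12,7,7,6,9,8]
j=6: nums[6]=7 ≤ 8 → i=3, swap nums[3],nums[6] → [8,8,6,7,12,12,9,7,6,9,8]
j=7: nums[7]=7 ≤ 8 → i=4, swap nums[4],nums[7] → [8,8,6,7,7,12,9,12,6,9,8]
(after j=7) nums = [8,8,6,7,7,12,9,12,6,9,8]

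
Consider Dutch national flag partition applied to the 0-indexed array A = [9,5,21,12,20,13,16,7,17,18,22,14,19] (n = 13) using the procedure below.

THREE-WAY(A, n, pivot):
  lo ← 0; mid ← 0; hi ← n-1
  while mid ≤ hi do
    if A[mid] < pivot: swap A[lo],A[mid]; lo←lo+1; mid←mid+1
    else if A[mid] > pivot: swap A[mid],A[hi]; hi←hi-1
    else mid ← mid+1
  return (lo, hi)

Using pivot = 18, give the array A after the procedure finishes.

lo=0 mid=0 hi=12
9<18: swap(0,0), lo=1 mid=1 ⇒ [9,5,21,12,20,13,16,7,17,18,22,14,19]
5<18: swap(1,1), lo=2 mid=2 ⇒ [9,5,21,12,20,13,16,7,17,18,22,14,19]
21>18: swap(2,12), hi=11 ⇒ [9,5,19,12,20,13,16,7,17,18,22,14,21]
19>18: swap(2,11), hi=10 ⇒ [9,5,14,12,20,13,16,7,17,18,22,19,21]
14<18: swap(2,2), lo=3 mid=3 ⇒ [9,5,14,12,20,13,16,7,17,18,22,19,21]
12<18: swap(3,3), lo=4 mid=4 ⇒ [9,5,14,12,20,13,16,7,17,18,22,19,21]
20>18: swap(4,10), hi=9 ⇒ [9,5,14,12,22,13,16,7,17,18,20,19,21]
22>18: swap(4,9), hi=8 ⇒ [9,5,14,12,18,13,16,7,17,22,20,19,21]
18=18: mid=5
13<18: swap(4,5), lo=5 mid=6 ⇒ [9,5,14,12,13,18,16,7,17,22,20,19,21]
16<18: swap(5,6), lo=6 mid=7 ⇒ [9,5,14,12,13,16,18,7,17,22,20,19,21]
7<18: swap(6,7), lo=7 mid=8 ⇒ [9,5,14,12,13,16,7,18,17,22,20,19,21]
17<18: swap(7,8), lo=8 mid=9 ⇒ [9,5,14,12,13,16,7,17,18,22,20,19,21]
done. lo=8 hi=8; A=[9,5,14,12,13,16,7,17,18,22,20,19,21]

[9,5,14,12,13,16,7,17,18,22,20,19,21]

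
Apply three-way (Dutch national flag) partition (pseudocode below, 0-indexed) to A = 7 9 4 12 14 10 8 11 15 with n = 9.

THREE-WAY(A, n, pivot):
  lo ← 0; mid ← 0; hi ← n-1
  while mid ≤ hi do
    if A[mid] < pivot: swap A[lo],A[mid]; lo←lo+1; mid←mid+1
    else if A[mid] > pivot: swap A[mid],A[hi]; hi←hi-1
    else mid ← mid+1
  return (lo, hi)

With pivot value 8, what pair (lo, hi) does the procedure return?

lo=0 mid=0 hi=8
7<8: swap(0,0), lo=1 mid=1 ⇒ 7 9 4 12 14 10 8 11 15
9>8: swap(1,8), hi=7 ⇒ 7 15 4 12 14 10 8 11 9
15>8: swap(1,7), hi=6 ⇒ 7 11 4 12 14 10 8 15 9
11>8: swap(1,6), hi=5 ⇒ 7 8 4 12 14 10 11 15 9
8=8: mid=2
4<8: swap(1,2), lo=2 mid=3 ⇒ 7 4 8 12 14 10 11 15 9
12>8: swap(3,5), hi=4 ⇒ 7 4 8 10 14 12 11 15 9
10>8: swap(3,4), hi=3 ⇒ 7 4 8 14 10 12 11 15 9
14>8: swap(3,3), hi=2 ⇒ 7 4 8 14 10 12 11 15 9
done. lo=2 hi=2; A=7 4 8 14 10 12 11 15 9

(2, 2)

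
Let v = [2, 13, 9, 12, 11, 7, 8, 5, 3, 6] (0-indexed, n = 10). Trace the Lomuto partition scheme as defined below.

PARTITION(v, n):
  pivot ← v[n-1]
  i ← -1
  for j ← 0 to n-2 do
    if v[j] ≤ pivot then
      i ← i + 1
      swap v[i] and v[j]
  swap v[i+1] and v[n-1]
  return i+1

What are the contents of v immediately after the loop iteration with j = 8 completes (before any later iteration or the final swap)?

[2, 5, 3, 12, 11, 7, 8, 13, 9, 6]

pivot=6, i=-1
j=0: 2≤6, i=0, swap(0,0) ⇒ [2, 13, 9, 12, 11, 7, 8, 5, 3, 6]
j=1: 13>6, skip
j=2: 9>6, skip
j=3: 12>6, skip
j=4: 11>6, skip
j=5: 7>6, skip
j=6: 8>6, skip
j=7: 5≤6, i=1, swap(1,7) ⇒ [2, 5, 9, 12, 11, 7, 8, 13, 3, 6]
j=8: 3≤6, i=2, swap(2,8) ⇒ [2, 5, 3, 12, 11, 7, 8, 13, 9, 6]
(after j=8) v = [2, 5, 3, 12, 11, 7, 8, 13, 9, 6]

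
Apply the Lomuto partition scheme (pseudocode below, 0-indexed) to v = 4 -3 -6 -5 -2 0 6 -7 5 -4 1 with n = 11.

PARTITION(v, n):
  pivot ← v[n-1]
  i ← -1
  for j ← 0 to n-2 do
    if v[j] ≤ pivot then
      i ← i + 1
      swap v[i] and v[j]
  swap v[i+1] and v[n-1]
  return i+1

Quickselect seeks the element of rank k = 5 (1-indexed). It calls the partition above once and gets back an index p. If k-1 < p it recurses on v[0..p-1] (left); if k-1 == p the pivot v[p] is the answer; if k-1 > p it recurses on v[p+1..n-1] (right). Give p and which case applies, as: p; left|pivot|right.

pivot=1, i=-1
j=0: 4>1, skip
j=1: -3≤1, i=0, swap(0,1) ⇒ -3 4 -6 -5 -2 0 6 -7 5 -4 1
j=2: -6≤1, i=1, swap(1,2) ⇒ -3 -6 4 -5 -2 0 6 -7 5 -4 1
j=3: -5≤1, i=2, swap(2,3) ⇒ -3 -6 -5 4 -2 0 6 -7 5 -4 1
j=4: -2≤1, i=3, swap(3,4) ⇒ -3 -6 -5 -2 4 0 6 -7 5 -4 1
j=5: 0≤1, i=4, swap(4,5) ⇒ -3 -6 -5 -2 0 4 6 -7 5 -4 1
j=6: 6>1, skip
j=7: -7≤1, i=5, swap(5,7) ⇒ -3 -6 -5 -2 0 -7 6 4 5 -4 1
j=8: 5>1, skip
j=9: -4≤1, i=6, swap(6,9) ⇒ -3 -6 -5 -2 0 -7 -4 4 5 6 1
swap(7,10) ⇒ -3 -6 -5 -2 0 -7 -4 1 5 6 4; return 7
p = 7; k-1 = 4 < 7 ⇒ left

7; left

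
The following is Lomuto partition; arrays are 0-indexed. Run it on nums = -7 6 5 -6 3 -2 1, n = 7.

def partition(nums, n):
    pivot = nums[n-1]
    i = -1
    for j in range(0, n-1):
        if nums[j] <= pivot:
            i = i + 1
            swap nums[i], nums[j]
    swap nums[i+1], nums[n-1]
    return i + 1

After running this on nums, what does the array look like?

-7 -6 -2 1 3 5 6

pivot = nums[6] = 1; i = -1
j=0: nums[0]=-7 ≤ 1 → i=0, swap nums[0],nums[0] (no change) → -7 6 5 -6 3 -2 1
j=1: nums[1]=6 > 1 → no swap
j=2: nums[2]=5 > 1 → no swap
j=3: nums[3]=-6 ≤ 1 → i=1, swap nums[1],nums[3] → -7 -6 5 6 3 -2 1
j=4: nums[4]=3 > 1 → no swap
j=5: nums[5]=-2 ≤ 1 → i=2, swap nums[2],nums[5] → -7 -6 -2 6 3 5 1
final swap nums[3],nums[6] → -7 -6 -2 1 3 5 6; return 3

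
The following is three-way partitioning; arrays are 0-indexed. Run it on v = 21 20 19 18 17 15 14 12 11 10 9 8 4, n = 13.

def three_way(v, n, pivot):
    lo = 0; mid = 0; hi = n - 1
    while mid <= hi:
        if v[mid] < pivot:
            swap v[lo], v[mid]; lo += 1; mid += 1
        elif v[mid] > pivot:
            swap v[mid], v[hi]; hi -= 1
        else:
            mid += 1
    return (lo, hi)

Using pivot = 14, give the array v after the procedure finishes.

4 8 9 10 11 12 14 15 17 18 19 20 21

pivot = 14; lo=0, mid=0, hi=12
v[mid]=21>14: swap v[0],v[12]; hi=11 → 4 20 19 18 17 15 14 12 11 10 9 8 21
v[mid]=4<14: swap v[0],v[0]; lo=1,mid=1 → 4 20 19 18 17 15 14 12 11 10 9 8 21
v[mid]=20>14: swap v[1],v[11]; hi=10 → 4 8 19 18 17 15 14 12 11 10 9 20 21
v[mid]=8<14: swap v[1],v[1]; lo=2,mid=2 → 4 8 19 18 17 15 14 12 11 10 9 20 21
v[mid]=19>14: swap v[2],v[10]; hi=9 → 4 8 9 18 17 15 14 12 11 10 19 20 21
v[mid]=9<14: swap v[2],v[2]; lo=3,mid=3 → 4 8 9 18 17 15 14 12 11 10 19 20 21
v[mid]=18>14: swap v[3],v[9]; hi=8 → 4 8 9 10 17 15 14 12 11 18 19 20 21
v[mid]=10<14: swap v[3],v[3]; lo=4,mid=4 → 4 8 9 10 17 15 14 12 11 18 19 20 21
v[mid]=17>14: swap v[4],v[8]; hi=7 → 4 8 9 10 11 15 14 12 17 18 19 20 21
v[mid]=11<14: swap v[4],v[4]; lo=5,mid=5 → 4 8 9 10 11 15 14 12 17 18 19 20 21
v[mid]=15>14: swap v[5],v[7]; hi=6 → 4 8 9 10 11 12 14 15 17 18 19 20 21
v[mid]=12<14: swap v[5],v[5]; lo=6,mid=6 → 4 8 9 10 11 12 14 15 17 18 19 20 21
v[mid]=14=14: mid=7
end: lo=6, hi=6; v = 4 8 9 10 11 12 14 15 17 18 19 20 21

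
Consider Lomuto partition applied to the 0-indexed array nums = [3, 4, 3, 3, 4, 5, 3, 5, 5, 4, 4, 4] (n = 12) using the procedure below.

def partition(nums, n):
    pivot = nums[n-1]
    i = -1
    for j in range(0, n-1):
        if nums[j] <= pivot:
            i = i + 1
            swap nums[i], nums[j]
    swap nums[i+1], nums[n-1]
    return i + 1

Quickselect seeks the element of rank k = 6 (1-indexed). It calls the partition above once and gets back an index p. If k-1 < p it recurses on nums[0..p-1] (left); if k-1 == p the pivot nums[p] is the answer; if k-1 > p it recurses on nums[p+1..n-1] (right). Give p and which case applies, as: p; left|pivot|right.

8; left

pivot = nums[11] = 4; i = -1
j=0: nums[0]=3 ≤ 4 → i=0, swap nums[0],nums[0] (no change) → [3, 4, 3, 3, 4, 5, 3, 5, 5, 4, 4, 4]
j=1: nums[1]=4 ≤ 4 → i=1, swap nums[1],nums[1] (no change) → [3, 4, 3, 3, 4, 5, 3, 5, 5, 4, 4, 4]
j=2: nums[2]=3 ≤ 4 → i=2, swap nums[2],nums[2] (no change) → [3, 4, 3, 3, 4, 5, 3, 5, 5, 4, 4, 4]
j=3: nums[3]=3 ≤ 4 → i=3, swap nums[3],nums[3] (no change) → [3, 4, 3, 3, 4, 5, 3, 5, 5, 4, 4, 4]
j=4: nums[4]=4 ≤ 4 → i=4, swap nums[4],nums[4] (no change) → [3, 4, 3, 3, 4, 5, 3, 5, 5, 4, 4, 4]
j=5: nums[5]=5 > 4 → no swap
j=6: nums[6]=3 ≤ 4 → i=5, swap nums[5],nums[6] → [3, 4, 3, 3, 4, 3, 5, 5, 5, 4, 4, 4]
j=7: nums[7]=5 > 4 → no swap
j=8: nums[8]=5 > 4 → no swap
j=9: nums[9]=4 ≤ 4 → i=6, swap nums[6],nums[9] → [3, 4, 3, 3, 4, 3, 4, 5, 5, 5, 4, 4]
j=10: nums[10]=4 ≤ 4 → i=7, swap nums[7],nums[10] → [3, 4, 3, 3, 4, 3, 4, 4, 5, 5, 5, 4]
final swap nums[8],nums[11] → [3, 4, 3, 3, 4, 3, 4, 4, 4, 5, 5, 5]; return 8
p = 8; k-1 = 5 < 8 ⇒ left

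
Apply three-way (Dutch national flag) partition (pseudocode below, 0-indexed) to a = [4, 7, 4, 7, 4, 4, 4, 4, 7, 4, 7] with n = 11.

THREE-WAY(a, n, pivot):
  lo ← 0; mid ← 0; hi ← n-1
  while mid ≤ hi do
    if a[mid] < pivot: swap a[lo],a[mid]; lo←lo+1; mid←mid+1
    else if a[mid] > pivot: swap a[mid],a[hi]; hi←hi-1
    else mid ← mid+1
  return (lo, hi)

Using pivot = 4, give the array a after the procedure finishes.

lo=0 mid=0 hi=10
4=4: mid=1
7>4: swap(1,10), hi=9 ⇒ [4, 7, 4, 7, 4, 4, 4, 4, 7, 4, 7]
7>4: swap(1,9), hi=8 ⇒ [4, 4, 4, 7, 4, 4, 4, 4, 7, 7, 7]
4=4: mid=2
4=4: mid=3
7>4: swap(3,8), hi=7 ⇒ [4, 4, 4, 7, 4, 4, 4, 4, 7, 7, 7]
7>4: swap(3,7), hi=6 ⇒ [4, 4, 4, 4, 4, 4, 4, 7, 7, 7, 7]
4=4: mid=4
4=4: mid=5
4=4: mid=6
4=4: mid=7
done. lo=0 hi=6; a=[4, 4, 4, 4, 4, 4, 4, 7, 7, 7, 7]

[4, 4, 4, 4, 4, 4, 4, 7, 7, 7, 7]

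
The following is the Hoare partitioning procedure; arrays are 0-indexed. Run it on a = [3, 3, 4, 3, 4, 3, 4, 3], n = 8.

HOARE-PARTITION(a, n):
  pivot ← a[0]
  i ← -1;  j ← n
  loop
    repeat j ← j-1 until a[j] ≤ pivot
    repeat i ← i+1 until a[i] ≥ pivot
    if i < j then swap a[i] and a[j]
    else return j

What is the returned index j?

pivot = a[0] = 3; i = -1, j = 8
j→7 (a[7]=3≤3), i→0 (a[0]=3≥3); i<j, swap → [3, 3, 4, 3, 4, 3, 4, 3]
j→5 (a[5]=3≤3), i→1 (a[1]=3≥3); i<j, swap → [3, 3, 4, 3, 4, 3, 4, 3]
j→3 (a[3]=3≤3), i→2 (a[2]=4≥3); i<j, swap → [3, 3, 3, 4, 4, 3, 4, 3]
j→2, i→3; i≥j, return j=2. a = [3, 3, 3, 4, 4, 3, 4, 3]

2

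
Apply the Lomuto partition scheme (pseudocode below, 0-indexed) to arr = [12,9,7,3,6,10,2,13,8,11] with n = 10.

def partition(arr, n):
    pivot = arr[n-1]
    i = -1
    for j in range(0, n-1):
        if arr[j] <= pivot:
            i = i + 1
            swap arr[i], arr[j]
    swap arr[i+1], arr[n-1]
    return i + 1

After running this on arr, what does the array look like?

pivot=11, i=-1
j=0: 12>11, skip
j=1: 9≤11, i=0, swap(0,1) ⇒ [9,12,7,3,6,10,2,13,8,11]
j=2: 7≤11, i=1, swap(1,2) ⇒ [9,7,12,3,6,10,2,13,8,11]
j=3: 3≤11, i=2, swap(2,3) ⇒ [9,7,3,12,6,10,2,13,8,11]
j=4: 6≤11, i=3, swap(3,4) ⇒ [9,7,3,6,12,10,2,13,8,11]
j=5: 10≤11, i=4, swap(4,5) ⇒ [9,7,3,6,10,12,2,13,8,11]
j=6: 2≤11, i=5, swap(5,6) ⇒ [9,7,3,6,10,2,12,13,8,11]
j=7: 13>11, skip
j=8: 8≤11, i=6, swap(6,8) ⇒ [9,7,3,6,10,2,8,13,12,11]
swap(7,9) ⇒ [9,7,3,6,10,2,8,11,12,13]; return 7

[9,7,3,6,10,2,8,11,12,13]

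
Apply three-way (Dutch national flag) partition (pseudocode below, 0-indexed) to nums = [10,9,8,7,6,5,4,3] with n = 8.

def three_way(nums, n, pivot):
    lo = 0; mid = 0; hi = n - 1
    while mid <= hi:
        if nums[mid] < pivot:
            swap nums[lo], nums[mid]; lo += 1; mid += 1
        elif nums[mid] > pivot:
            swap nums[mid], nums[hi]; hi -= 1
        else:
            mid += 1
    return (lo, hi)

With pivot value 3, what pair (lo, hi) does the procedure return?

(0, 0)

pivot = 3; lo=0, mid=0, hi=7
nums[mid]=10>3: swap nums[0],nums[7]; hi=6 → [3,9,8,7,6,5,4,10]
nums[mid]=3=3: mid=1
nums[mid]=9>3: swap nums[1],nums[6]; hi=5 → [3,4,8,7,6,5,9,10]
nums[mid]=4>3: swap nums[1],nums[5]; hi=4 → [3,5,8,7,6,4,9,10]
nums[mid]=5>3: swap nums[1],nums[4]; hi=3 → [3,6,8,7,5,4,9,10]
nums[mid]=6>3: swap nums[1],nums[3]; hi=2 → [3,7,8,6,5,4,9,10]
nums[mid]=7>3: swap nums[1],nums[2]; hi=1 → [3,8,7,6,5,4,9,10]
nums[mid]=8>3: swap nums[1],nums[1]; hi=0 → [3,8,7,6,5,4,9,10]
end: lo=0, hi=0; nums = [3,8,7,6,5,4,9,10]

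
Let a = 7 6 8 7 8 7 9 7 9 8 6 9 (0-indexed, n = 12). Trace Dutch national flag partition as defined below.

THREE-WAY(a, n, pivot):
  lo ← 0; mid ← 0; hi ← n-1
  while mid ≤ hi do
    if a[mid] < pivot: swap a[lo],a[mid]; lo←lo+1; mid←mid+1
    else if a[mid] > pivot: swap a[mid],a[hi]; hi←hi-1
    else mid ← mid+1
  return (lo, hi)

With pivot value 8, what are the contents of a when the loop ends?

pivot = 8; lo=0, mid=0, hi=11
a[mid]=7<8: swap a[0],a[0]; lo=1,mid=1 → 7 6 8 7 8 7 9 7 9 8 6 9
a[mid]=6<8: swap a[1],a[1]; lo=2,mid=2 → 7 6 8 7 8 7 9 7 9 8 6 9
a[mid]=8=8: mid=3
a[mid]=7<8: swap a[2],a[3]; lo=3,mid=4 → 7 6 7 8 8 7 9 7 9 8 6 9
a[mid]=8=8: mid=5
a[mid]=7<8: swap a[3],a[5]; lo=4,mid=6 → 7 6 7 7 8 8 9 7 9 8 6 9
a[mid]=9>8: swap a[6],a[11]; hi=10 → 7 6 7 7 8 8 9 7 9 8 6 9
a[mid]=9>8: swap a[6],a[10]; hi=9 → 7 6 7 7 8 8 6 7 9 8 9 9
a[mid]=6<8: swap a[4],a[6]; lo=5,mid=7 → 7 6 7 7 6 8 8 7 9 8 9 9
a[mid]=7<8: swap a[5],a[7]; lo=6,mid=8 → 7 6 7 7 6 7 8 8 9 8 9 9
a[mid]=9>8: swap a[8],a[9]; hi=8 → 7 6 7 7 6 7 8 8 8 9 9 9
a[mid]=8=8: mid=9
end: lo=6, hi=8; a = 7 6 7 7 6 7 8 8 8 9 9 9

7 6 7 7 6 7 8 8 8 9 9 9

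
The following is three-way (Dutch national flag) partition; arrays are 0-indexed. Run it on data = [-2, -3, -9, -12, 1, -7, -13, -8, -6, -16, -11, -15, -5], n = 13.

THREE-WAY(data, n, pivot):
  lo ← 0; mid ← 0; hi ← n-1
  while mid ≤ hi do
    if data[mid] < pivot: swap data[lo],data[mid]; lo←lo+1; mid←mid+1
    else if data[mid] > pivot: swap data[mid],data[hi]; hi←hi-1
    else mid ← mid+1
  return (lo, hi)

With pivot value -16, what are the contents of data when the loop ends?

pivot = -16; lo=0, mid=0, hi=12
data[mid]=-2>-16: swap data[0],data[12]; hi=11 → [-5, -3, -9, -12, 1, -7, -13, -8, -6, -16, -11, -15, -2]
data[mid]=-5>-16: swap data[0],data[11]; hi=10 → [-15, -3, -9, -12, 1, -7, -13, -8, -6, -16, -11, -5, -2]
data[mid]=-15>-16: swap data[0],data[10]; hi=9 → [-11, -3, -9, -12, 1, -7, -13, -8, -6, -16, -15, -5, -2]
data[mid]=-11>-16: swap data[0],data[9]; hi=8 → [-16, -3, -9, -12, 1, -7, -13, -8, -6, -11, -15, -5, -2]
data[mid]=-16=-16: mid=1
data[mid]=-3>-16: swap data[1],data[8]; hi=7 → [-16, -6, -9, -12, 1, -7, -13, -8, -3, -11, -15, -5, -2]
data[mid]=-6>-16: swap data[1],data[7]; hi=6 → [-16, -8, -9, -12, 1, -7, -13, -6, -3, -11, -15, -5, -2]
data[mid]=-8>-16: swap data[1],data[6]; hi=5 → [-16, -13, -9, -12, 1, -7, -8, -6, -3, -11, -15, -5, -2]
data[mid]=-13>-16: swap data[1],data[5]; hi=4 → [-16, -7, -9, -12, 1, -13, -8, -6, -3, -11, -15, -5, -2]
data[mid]=-7>-16: swap data[1],data[4]; hi=3 → [-16, 1, -9, -12, -7, -13, -8, -6, -3, -11, -15, -5, -2]
data[mid]=1>-16: swap data[1],data[3]; hi=2 → [-16, -12, -9, 1, -7, -13, -8, -6, -3, -11, -15, -5, -2]
data[mid]=-12>-16: swap data[1],data[2]; hi=1 → [-16, -9, -12, 1, -7, -13, -8, -6, -3, -11, -15, -5, -2]
data[mid]=-9>-16: swap data[1],data[1]; hi=0 → [-16, -9, -12, 1, -7, -13, -8, -6, -3, -11, -15, -5, -2]
end: lo=0, hi=0; data = [-16, -9, -12, 1, -7, -13, -8, -6, -3, -11, -15, -5, -2]

[-16, -9, -12, 1, -7, -13, -8, -6, -3, -11, -15, -5, -2]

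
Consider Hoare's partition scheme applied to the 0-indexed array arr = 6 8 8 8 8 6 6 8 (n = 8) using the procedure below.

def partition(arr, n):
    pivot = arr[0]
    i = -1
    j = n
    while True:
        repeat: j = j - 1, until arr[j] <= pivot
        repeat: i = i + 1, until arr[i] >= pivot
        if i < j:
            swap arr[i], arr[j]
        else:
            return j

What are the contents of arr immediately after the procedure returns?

6 6 8 8 8 8 6 8

pivot=6
j stops at 6 (6), i stops at 0 (6); swap ⇒ 6 8 8 8 8 6 6 8
j stops at 5 (6), i stops at 1 (8); swap ⇒ 6 6 8 8 8 8 6 8
j stops at 1, i stops at 2; i≥j ⇒ return 1. arr=6 6 8 8 8 8 6 8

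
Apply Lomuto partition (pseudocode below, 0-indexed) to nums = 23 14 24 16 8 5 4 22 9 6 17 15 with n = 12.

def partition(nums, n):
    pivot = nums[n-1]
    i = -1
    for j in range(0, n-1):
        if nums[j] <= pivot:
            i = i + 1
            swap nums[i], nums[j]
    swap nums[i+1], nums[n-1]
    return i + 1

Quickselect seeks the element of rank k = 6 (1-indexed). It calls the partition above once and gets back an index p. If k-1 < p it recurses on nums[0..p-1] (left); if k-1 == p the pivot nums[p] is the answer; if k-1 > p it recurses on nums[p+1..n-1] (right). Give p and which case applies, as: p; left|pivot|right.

pivot=15, i=-1
j=0: 23>15, skip
j=1: 14≤15, i=0, swap(0,1) ⇒ 14 23 24 16 8 5 4 22 9 6 17 15
j=2: 24>15, skip
j=3: 16>15, skip
j=4: 8≤15, i=1, swap(1,4) ⇒ 14 8 24 16 23 5 4 22 9 6 17 15
j=5: 5≤15, i=2, swap(2,5) ⇒ 14 8 5 16 23 24 4 22 9 6 17 15
j=6: 4≤15, i=3, swap(3,6) ⇒ 14 8 5 4 23 24 16 22 9 6 17 15
j=7: 22>15, skip
j=8: 9≤15, i=4, swap(4,8) ⇒ 14 8 5 4 9 24 16 22 23 6 17 15
j=9: 6≤15, i=5, swap(5,9) ⇒ 14 8 5 4 9 6 16 22 23 24 17 15
j=10: 17>15, skip
swap(6,11) ⇒ 14 8 5 4 9 6 15 22 23 24 17 16; return 6
p = 6; k-1 = 5 < 6 ⇒ left

6; left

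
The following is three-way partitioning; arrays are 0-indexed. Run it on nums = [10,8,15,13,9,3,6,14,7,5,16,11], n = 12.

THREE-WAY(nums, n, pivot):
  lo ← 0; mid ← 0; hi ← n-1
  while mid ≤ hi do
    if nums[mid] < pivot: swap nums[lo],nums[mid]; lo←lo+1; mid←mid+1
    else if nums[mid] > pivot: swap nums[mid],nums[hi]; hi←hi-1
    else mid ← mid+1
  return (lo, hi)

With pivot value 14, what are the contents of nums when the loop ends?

pivot = 14; lo=0, mid=0, hi=11
nums[mid]=10<14: swap nums[0],nums[0]; lo=1,mid=1 → [10,8,15,13,9,3,6,14,7,5,16,11]
nums[mid]=8<14: swap nums[1],nums[1]; lo=2,mid=2 → [10,8,15,13,9,3,6,14,7,5,16,11]
nums[mid]=15>14: swap nums[2],nums[11]; hi=10 → [10,8,11,13,9,3,6,14,7,5,16,15]
nums[mid]=11<14: swap nums[2],nums[2]; lo=3,mid=3 → [10,8,11,13,9,3,6,14,7,5,16,15]
nums[mid]=13<14: swap nums[3],nums[3]; lo=4,mid=4 → [10,8,11,13,9,3,6,14,7,5,16,15]
nums[mid]=9<14: swap nums[4],nums[4]; lo=5,mid=5 → [10,8,11,13,9,3,6,14,7,5,16,15]
nums[mid]=3<14: swap nums[5],nums[5]; lo=6,mid=6 → [10,8,11,13,9,3,6,14,7,5,16,15]
nums[mid]=6<14: swap nums[6],nums[6]; lo=7,mid=7 → [10,8,11,13,9,3,6,14,7,5,16,15]
nums[mid]=14=14: mid=8
nums[mid]=7<14: swap nums[7],nums[8]; lo=8,mid=9 → [10,8,11,13,9,3,6,7,14,5,16,15]
nums[mid]=5<14: swap nums[8],nums[9]; lo=9,mid=10 → [10,8,11,13,9,3,6,7,5,14,16,15]
nums[mid]=16>14: swap nums[10],nums[10]; hi=9 → [10,8,11,13,9,3,6,7,5,14,16,15]
end: lo=9, hi=9; nums = [10,8,11,13,9,3,6,7,5,14,16,15]

[10,8,11,13,9,3,6,7,5,14,16,15]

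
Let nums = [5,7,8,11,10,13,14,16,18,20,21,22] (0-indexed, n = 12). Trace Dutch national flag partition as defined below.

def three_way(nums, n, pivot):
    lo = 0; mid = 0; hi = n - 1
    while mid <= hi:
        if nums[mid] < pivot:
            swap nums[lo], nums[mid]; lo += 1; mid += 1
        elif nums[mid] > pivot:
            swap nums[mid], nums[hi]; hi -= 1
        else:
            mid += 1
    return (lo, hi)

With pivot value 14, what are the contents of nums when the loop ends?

[5,7,8,11,10,13,14,18,20,21,22,16]

lo=0 mid=0 hi=11
5<14: swap(0,0), lo=1 mid=1 ⇒ [5,7,8,11,10,13,14,16,18,20,21,22]
7<14: swap(1,1), lo=2 mid=2 ⇒ [5,7,8,11,10,13,14,16,18,20,21,22]
8<14: swap(2,2), lo=3 mid=3 ⇒ [5,7,8,11,10,13,14,16,18,20,21,22]
11<14: swap(3,3), lo=4 mid=4 ⇒ [5,7,8,11,10,13,14,16,18,20,21,22]
10<14: swap(4,4), lo=5 mid=5 ⇒ [5,7,8,11,10,13,14,16,18,20,21,22]
13<14: swap(5,5), lo=6 mid=6 ⇒ [5,7,8,11,10,13,14,16,18,20,21,22]
14=14: mid=7
16>14: swap(7,11), hi=10 ⇒ [5,7,8,11,10,13,14,22,18,20,21,16]
22>14: swap(7,10), hi=9 ⇒ [5,7,8,11,10,13,14,21,18,20,22,16]
21>14: swap(7,9), hi=8 ⇒ [5,7,8,11,10,13,14,20,18,21,22,16]
20>14: swap(7,8), hi=7 ⇒ [5,7,8,11,10,13,14,18,20,21,22,16]
18>14: swap(7,7), hi=6 ⇒ [5,7,8,11,10,13,14,18,20,21,22,16]
done. lo=6 hi=6; nums=[5,7,8,11,10,13,14,18,20,21,22,16]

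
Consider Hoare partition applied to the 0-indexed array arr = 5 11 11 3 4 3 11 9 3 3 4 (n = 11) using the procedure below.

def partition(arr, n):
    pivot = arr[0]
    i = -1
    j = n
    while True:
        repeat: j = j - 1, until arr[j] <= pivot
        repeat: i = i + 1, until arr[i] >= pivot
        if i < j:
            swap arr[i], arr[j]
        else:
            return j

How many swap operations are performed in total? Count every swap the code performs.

pivot = arr[0] = 5; i = -1, j = 11
j→10 (arr[10]=4≤5), i→0 (arr[0]=5≥5); i<j, swap → 4 11 11 3 4 3 11 9 3 3 5
j→9 (arr[9]=3≤5), i→1 (arr[1]=11≥5); i<j, swap → 4 3 11 3 4 3 11 9 3 11 5
j→8 (arr[8]=3≤5), i→2 (arr[2]=11≥5); i<j, swap → 4 3 3 3 4 3 11 9 11 11 5
j→5, i→6; i≥j, return j=5. arr = 4 3 3 3 4 3 11 9 11 11 5

3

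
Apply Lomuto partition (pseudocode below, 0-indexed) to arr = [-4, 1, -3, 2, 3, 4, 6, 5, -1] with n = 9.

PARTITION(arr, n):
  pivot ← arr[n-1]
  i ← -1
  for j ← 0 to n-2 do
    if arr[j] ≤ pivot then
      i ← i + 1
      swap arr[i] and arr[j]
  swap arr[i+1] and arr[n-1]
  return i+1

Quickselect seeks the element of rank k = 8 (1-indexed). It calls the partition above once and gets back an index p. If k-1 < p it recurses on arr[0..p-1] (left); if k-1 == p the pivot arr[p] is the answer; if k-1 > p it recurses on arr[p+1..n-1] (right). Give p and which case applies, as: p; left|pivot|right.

2; right

pivot = arr[8] = -1; i = -1
j=0: arr[0]=-4 ≤ -1 → i=0, swap arr[0],arr[0] (no change) → [-4, 1, -3, 2, 3, 4, 6, 5, -1]
j=1: arr[1]=1 > -1 → no swap
j=2: arr[2]=-3 ≤ -1 → i=1, swap arr[1],arr[2] → [-4, -3, 1, 2, 3, 4, 6, 5, -1]
j=3: arr[3]=2 > -1 → no swap
j=4: arr[4]=3 > -1 → no swap
j=5: arr[5]=4 > -1 → no swap
j=6: arr[6]=6 > -1 → no swap
j=7: arr[7]=5 > -1 → no swap
final swap arr[2],arr[8] → [-4, -3, -1, 2, 3, 4, 6, 5, 1]; return 2
p = 2; k-1 = 7 > 2 ⇒ right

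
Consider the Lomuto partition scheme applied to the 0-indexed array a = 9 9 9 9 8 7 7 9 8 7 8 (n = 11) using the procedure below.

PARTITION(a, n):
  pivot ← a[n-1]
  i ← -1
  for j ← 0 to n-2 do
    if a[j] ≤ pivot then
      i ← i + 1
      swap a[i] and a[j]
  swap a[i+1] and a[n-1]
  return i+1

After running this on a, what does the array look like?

pivot = a[10] = 8; i = -1
j=0: a[0]=9 > 8 → no swap
j=1: a[1]=9 > 8 → no swap
j=2: a[2]=9 > 8 → no swap
j=3: a[3]=9 > 8 → no swap
j=4: a[4]=8 ≤ 8 → i=0, swap a[0],a[4] → 8 9 9 9 9 7 7 9 8 7 8
j=5: a[5]=7 ≤ 8 → i=1, swap a[1],a[5] → 8 7 9 9 9 9 7 9 8 7 8
j=6: a[6]=7 ≤ 8 → i=2, swap a[2],a[6] → 8 7 7 9 9 9 9 9 8 7 8
j=7: a[7]=9 > 8 → no swap
j=8: a[8]=8 ≤ 8 → i=3, swap a[3],a[8] → 8 7 7 8 9 9 9 9 9 7 8
j=9: a[9]=7 ≤ 8 → i=4, swap a[4],a[9] → 8 7 7 8 7 9 9 9 9 9 8
final swap a[5],a[10] → 8 7 7 8 7 8 9 9 9 9 9; return 5

8 7 7 8 7 8 9 9 9 9 9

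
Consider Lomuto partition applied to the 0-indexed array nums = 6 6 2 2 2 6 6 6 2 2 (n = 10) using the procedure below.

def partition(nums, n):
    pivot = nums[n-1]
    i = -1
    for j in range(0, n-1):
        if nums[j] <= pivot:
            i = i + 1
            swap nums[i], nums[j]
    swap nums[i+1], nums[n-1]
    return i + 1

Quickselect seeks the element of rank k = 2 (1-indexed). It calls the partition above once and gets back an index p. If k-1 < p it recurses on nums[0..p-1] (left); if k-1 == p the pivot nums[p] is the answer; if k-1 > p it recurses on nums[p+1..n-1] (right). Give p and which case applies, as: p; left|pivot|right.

pivot = nums[9] = 2; i = -1
j=0: nums[0]=6 > 2 → no swap
j=1: nums[1]=6 > 2 → no swap
j=2: nums[2]=2 ≤ 2 → i=0, swap nums[0],nums[2] → 2 6 6 2 2 6 6 6 2 2
j=3: nums[3]=2 ≤ 2 → i=1, swap nums[1],nums[3] → 2 2 6 6 2 6 6 6 2 2
j=4: nums[4]=2 ≤ 2 → i=2, swap nums[2],nums[4] → 2 2 2 6 6 6 6 6 2 2
j=5: nums[5]=6 > 2 → no swap
j=6: nums[6]=6 > 2 → no swap
j=7: nums[7]=6 > 2 → no swap
j=8: nums[8]=2 ≤ 2 → i=3, swap nums[3],nums[8] → 2 2 2 2 6 6 6 6 6 2
final swap nums[4],nums[9] → 2 2 2 2 2 6 6 6 6 6; return 4
p = 4; k-1 = 1 < 4 ⇒ left

4; left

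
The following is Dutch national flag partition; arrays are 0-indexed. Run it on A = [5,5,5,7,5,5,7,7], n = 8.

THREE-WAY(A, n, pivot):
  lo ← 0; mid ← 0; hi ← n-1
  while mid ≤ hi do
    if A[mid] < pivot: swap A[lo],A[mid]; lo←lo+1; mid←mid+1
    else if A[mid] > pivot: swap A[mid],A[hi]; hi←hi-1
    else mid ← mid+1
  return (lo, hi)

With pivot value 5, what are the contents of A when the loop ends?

pivot = 5; lo=0, mid=0, hi=7
A[mid]=5=5: mid=1
A[mid]=5=5: mid=2
A[mid]=5=5: mid=3
A[mid]=7>5: swap A[3],A[7]; hi=6 → [5,5,5,7,5,5,7,7]
A[mid]=7>5: swap A[3],A[6]; hi=5 → [5,5,5,7,5,5,7,7]
A[mid]=7>5: swap A[3],A[5]; hi=4 → [5,5,5,5,5,7,7,7]
A[mid]=5=5: mid=4
A[mid]=5=5: mid=5
end: lo=0, hi=4; A = [5,5,5,5,5,7,7,7]

[5,5,5,5,5,7,7,7]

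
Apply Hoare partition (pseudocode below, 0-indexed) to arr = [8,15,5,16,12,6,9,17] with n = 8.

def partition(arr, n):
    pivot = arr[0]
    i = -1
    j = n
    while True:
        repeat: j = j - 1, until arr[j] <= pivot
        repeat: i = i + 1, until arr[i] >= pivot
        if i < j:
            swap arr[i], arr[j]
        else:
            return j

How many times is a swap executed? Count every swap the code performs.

pivot=8
j stops at 5 (6), i stops at 0 (8); swap ⇒ [6,15,5,16,12,8,9,17]
j stops at 2 (5), i stops at 1 (15); swap ⇒ [6,5,15,16,12,8,9,17]
j stops at 1, i stops at 2; i≥j ⇒ return 1. arr=[6,5,15,16,12,8,9,17]

2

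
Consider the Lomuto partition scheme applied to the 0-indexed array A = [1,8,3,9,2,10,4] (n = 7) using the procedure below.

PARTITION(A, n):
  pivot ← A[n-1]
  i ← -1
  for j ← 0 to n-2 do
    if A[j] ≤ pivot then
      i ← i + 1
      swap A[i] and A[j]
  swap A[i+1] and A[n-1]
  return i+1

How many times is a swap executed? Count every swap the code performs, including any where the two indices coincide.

4

pivot = A[6] = 4; i = -1
j=0: A[0]=1 ≤ 4 → i=0, swap A[0],A[0] (no change) → [1,8,3,9,2,10,4]
j=1: A[1]=8 > 4 → no swap
j=2: A[2]=3 ≤ 4 → i=1, swap A[1],A[2] → [1,3,8,9,2,10,4]
j=3: A[3]=9 > 4 → no swap
j=4: A[4]=2 ≤ 4 → i=2, swap A[2],A[4] → [1,3,2,9,8,10,4]
j=5: A[5]=10 > 4 → no swap
final swap A[3],A[6] → [1,3,2,4,8,10,9]; return 3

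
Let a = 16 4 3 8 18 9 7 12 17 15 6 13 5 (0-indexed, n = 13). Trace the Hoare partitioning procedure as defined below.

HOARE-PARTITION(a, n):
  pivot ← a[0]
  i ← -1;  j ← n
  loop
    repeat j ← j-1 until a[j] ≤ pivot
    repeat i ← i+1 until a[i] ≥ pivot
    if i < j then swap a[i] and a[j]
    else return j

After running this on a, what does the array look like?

pivot=16
j stops at 12 (5), i stops at 0 (16); swap ⇒ 5 4 3 8 18 9 7 12 17 15 6 13 16
j stops at 11 (13), i stops at 4 (18); swap ⇒ 5 4 3 8 13 9 7 12 17 15 6 18 16
j stops at 10 (6), i stops at 8 (17); swap ⇒ 5 4 3 8 13 9 7 12 6 15 17 18 16
j stops at 9, i stops at 10; i≥j ⇒ return 9. a=5 4 3 8 13 9 7 12 6 15 17 18 16

5 4 3 8 13 9 7 12 6 15 17 18 16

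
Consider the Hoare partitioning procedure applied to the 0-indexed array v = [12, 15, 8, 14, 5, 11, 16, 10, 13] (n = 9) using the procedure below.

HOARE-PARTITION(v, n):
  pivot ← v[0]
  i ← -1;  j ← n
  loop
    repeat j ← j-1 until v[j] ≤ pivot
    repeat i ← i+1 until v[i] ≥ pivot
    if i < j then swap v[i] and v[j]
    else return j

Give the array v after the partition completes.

pivot=12
j stops at 7 (10), i stops at 0 (12); swap ⇒ [10, 15, 8, 14, 5, 11, 16, 12, 13]
j stops at 5 (11), i stops at 1 (15); swap ⇒ [10, 11, 8, 14, 5, 15, 16, 12, 13]
j stops at 4 (5), i stops at 3 (14); swap ⇒ [10, 11, 8, 5, 14, 15, 16, 12, 13]
j stops at 3, i stops at 4; i≥j ⇒ return 3. v=[10, 11, 8, 5, 14, 15, 16, 12, 13]

[10, 11, 8, 5, 14, 15, 16, 12, 13]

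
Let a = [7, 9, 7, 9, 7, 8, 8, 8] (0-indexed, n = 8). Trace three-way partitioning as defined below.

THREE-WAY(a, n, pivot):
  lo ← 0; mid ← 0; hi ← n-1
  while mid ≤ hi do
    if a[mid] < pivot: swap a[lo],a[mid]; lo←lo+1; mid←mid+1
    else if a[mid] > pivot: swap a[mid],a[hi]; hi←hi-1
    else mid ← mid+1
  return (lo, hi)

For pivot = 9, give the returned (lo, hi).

pivot = 9; lo=0, mid=0, hi=7
a[mid]=7<9: swap a[0],a[0]; lo=1,mid=1 → [7, 9, 7, 9, 7, 8, 8, 8]
a[mid]=9=9: mid=2
a[mid]=7<9: swap a[1],a[2]; lo=2,mid=3 → [7, 7, 9, 9, 7, 8, 8, 8]
a[mid]=9=9: mid=4
a[mid]=7<9: swap a[2],a[4]; lo=3,mid=5 → [7, 7, 7, 9, 9, 8, 8, 8]
a[mid]=8<9: swap a[3],a[5]; lo=4,mid=6 → [7, 7, 7, 8, 9, 9, 8, 8]
a[mid]=8<9: swap a[4],a[6]; lo=5,mid=7 → [7, 7, 7, 8, 8, 9, 9, 8]
a[mid]=8<9: swap a[5],a[7]; lo=6,mid=8 → [7, 7, 7, 8, 8, 8, 9, 9]
end: lo=6, hi=7; a = [7, 7, 7, 8, 8, 8, 9, 9]

(6, 7)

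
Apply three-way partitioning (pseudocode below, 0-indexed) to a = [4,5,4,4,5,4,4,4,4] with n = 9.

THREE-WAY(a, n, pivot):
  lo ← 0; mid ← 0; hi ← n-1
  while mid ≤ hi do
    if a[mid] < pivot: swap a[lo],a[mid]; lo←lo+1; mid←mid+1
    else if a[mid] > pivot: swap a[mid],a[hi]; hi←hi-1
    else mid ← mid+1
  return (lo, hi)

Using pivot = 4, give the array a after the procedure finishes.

pivot = 4; lo=0, mid=0, hi=8
a[mid]=4=4: mid=1
a[mid]=5>4: swap a[1],a[8]; hi=7 → [4,4,4,4,5,4,4,4,5]
a[mid]=4=4: mid=2
a[mid]=4=4: mid=3
a[mid]=4=4: mid=4
a[mid]=5>4: swap a[4],a[7]; hi=6 → [4,4,4,4,4,4,4,5,5]
a[mid]=4=4: mid=5
a[mid]=4=4: mid=6
a[mid]=4=4: mid=7
end: lo=0, hi=6; a = [4,4,4,4,4,4,4,5,5]

[4,4,4,4,4,4,4,5,5]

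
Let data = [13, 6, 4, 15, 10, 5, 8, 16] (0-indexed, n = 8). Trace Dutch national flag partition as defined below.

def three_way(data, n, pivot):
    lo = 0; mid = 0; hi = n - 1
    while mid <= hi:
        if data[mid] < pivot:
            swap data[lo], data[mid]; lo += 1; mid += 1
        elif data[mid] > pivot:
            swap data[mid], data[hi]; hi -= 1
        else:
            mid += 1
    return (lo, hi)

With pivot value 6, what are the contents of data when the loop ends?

pivot = 6; lo=0, mid=0, hi=7
data[mid]=13>6: swap data[0],data[7]; hi=6 → [16, 6, 4, 15, 10, 5, 8, 13]
data[mid]=16>6: swap data[0],data[6]; hi=5 → [8, 6, 4, 15, 10, 5, 16, 13]
data[mid]=8>6: swap data[0],data[5]; hi=4 → [5, 6, 4, 15, 10, 8, 16, 13]
data[mid]=5<6: swap data[0],data[0]; lo=1,mid=1 → [5, 6, 4, 15, 10, 8, 16, 13]
data[mid]=6=6: mid=2
data[mid]=4<6: swap data[1],data[2]; lo=2,mid=3 → [5, 4, 6, 15, 10, 8, 16, 13]
data[mid]=15>6: swap data[3],data[4]; hi=3 → [5, 4, 6, 10, 15, 8, 16, 13]
data[mid]=10>6: swap data[3],data[3]; hi=2 → [5, 4, 6, 10, 15, 8, 16, 13]
end: lo=2, hi=2; data = [5, 4, 6, 10, 15, 8, 16, 13]

[5, 4, 6, 10, 15, 8, 16, 13]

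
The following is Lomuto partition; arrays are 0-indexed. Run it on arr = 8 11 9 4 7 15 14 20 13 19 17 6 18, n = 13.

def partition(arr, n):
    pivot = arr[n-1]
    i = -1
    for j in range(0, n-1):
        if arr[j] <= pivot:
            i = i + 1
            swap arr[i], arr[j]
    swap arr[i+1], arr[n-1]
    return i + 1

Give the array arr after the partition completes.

pivot=18, i=-1
j=0: 8≤18, i=0, swap(0,0) ⇒ 8 11 9 4 7 15 14 20 13 19 17 6 18
j=1: 11≤18, i=1, swap(1,1) ⇒ 8 11 9 4 7 15 14 20 13 19 17 6 18
j=2: 9≤18, i=2, swap(2,2) ⇒ 8 11 9 4 7 15 14 20 13 19 17 6 18
j=3: 4≤18, i=3, swap(3,3) ⇒ 8 11 9 4 7 15 14 20 13 19 17 6 18
j=4: 7≤18, i=4, swap(4,4) ⇒ 8 11 9 4 7 15 14 20 13 19 17 6 18
j=5: 15≤18, i=5, swap(5,5) ⇒ 8 11 9 4 7 15 14 20 13 19 17 6 18
j=6: 14≤18, i=6, swap(6,6) ⇒ 8 11 9 4 7 15 14 20 13 19 17 6 18
j=7: 20>18, skip
j=8: 13≤18, i=7, swap(7,8) ⇒ 8 11 9 4 7 15 14 13 20 19 17 6 18
j=9: 19>18, skip
j=10: 17≤18, i=8, swap(8,10) ⇒ 8 11 9 4 7 15 14 13 17 19 20 6 18
j=11: 6≤18, i=9, swap(9,11) ⇒ 8 11 9 4 7 15 14 13 17 6 20 19 18
swap(10,12) ⇒ 8 11 9 4 7 15 14 13 17 6 18 19 20; return 10

8 11 9 4 7 15 14 13 17 6 18 19 20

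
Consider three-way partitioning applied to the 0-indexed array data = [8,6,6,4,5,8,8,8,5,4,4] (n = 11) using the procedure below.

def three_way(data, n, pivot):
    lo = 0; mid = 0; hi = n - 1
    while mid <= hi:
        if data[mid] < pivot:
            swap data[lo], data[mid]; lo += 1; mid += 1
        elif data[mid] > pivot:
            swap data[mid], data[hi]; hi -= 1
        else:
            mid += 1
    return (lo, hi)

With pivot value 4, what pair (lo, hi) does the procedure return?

lo=0 mid=0 hi=10
8>4: swap(0,10), hi=9 ⇒ [4,6,6,4,5,8,8,8,5,4,8]
4=4: mid=1
6>4: swap(1,9), hi=8 ⇒ [4,4,6,4,5,8,8,8,5,6,8]
4=4: mid=2
6>4: swap(2,8), hi=7 ⇒ [4,4,5,4,5,8,8,8,6,6,8]
5>4: swap(2,7), hi=6 ⇒ [4,4,8,4,5,8,8,5,6,6,8]
8>4: swap(2,6), hi=5 ⇒ [4,4,8,4,5,8,8,5,6,6,8]
8>4: swap(2,5), hi=4 ⇒ [4,4,8,4,5,8,8,5,6,6,8]
8>4: swap(2,4), hi=3 ⇒ [4,4,5,4,8,8,8,5,6,6,8]
5>4: swap(2,3), hi=2 ⇒ [4,4,4,5,8,8,8,5,6,6,8]
4=4: mid=3
done. lo=0 hi=2; data=[4,4,4,5,8,8,8,5,6,6,8]

(0, 2)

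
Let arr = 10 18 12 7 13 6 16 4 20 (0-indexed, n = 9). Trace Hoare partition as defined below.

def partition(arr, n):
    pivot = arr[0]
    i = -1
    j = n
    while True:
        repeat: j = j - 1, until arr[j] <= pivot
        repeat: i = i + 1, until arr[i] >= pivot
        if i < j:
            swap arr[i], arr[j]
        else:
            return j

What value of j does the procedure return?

2

pivot = arr[0] = 10; i = -1, j = 9
j→7 (arr[7]=4≤10), i→0 (arr[0]=10≥10); i<j, swap → 4 18 12 7 13 6 16 10 20
j→5 (arr[5]=6≤10), i→1 (arr[1]=18≥10); i<j, swap → 4 6 12 7 13 18 16 10 20
j→3 (arr[3]=7≤10), i→2 (arr[2]=12≥10); i<j, swap → 4 6 7 12 13 18 16 10 20
j→2, i→3; i≥j, return j=2. arr = 4 6 7 12 13 18 16 10 20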